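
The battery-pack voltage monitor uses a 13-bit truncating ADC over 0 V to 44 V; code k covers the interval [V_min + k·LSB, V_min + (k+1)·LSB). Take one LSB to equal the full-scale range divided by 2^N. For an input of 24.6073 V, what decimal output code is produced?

Span = 44 V. LSB = 44 V / 2^13 ≈ 5.371 mV.
V_in − V_min = 24.6073 − (0) = 24.6073 V.
Divide by LSB: 24.6073 × 8192/44 = 4581.4319.
Truncating gives code 4581.

4581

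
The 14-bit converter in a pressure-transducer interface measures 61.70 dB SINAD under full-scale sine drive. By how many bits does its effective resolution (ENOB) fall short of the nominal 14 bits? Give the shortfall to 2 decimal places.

4.04 bits

Effective bits = (61.70 − 1.76)/6.02 = 9.9568.
Lost resolution: 14 − 9.9568 = 4.0432 bits.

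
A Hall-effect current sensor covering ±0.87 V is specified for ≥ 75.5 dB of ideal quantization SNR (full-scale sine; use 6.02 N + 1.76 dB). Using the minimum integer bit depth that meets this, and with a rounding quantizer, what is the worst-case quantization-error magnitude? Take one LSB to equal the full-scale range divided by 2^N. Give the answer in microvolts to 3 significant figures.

106 µV

Full-scale range = 0.87 V − (-0.87 V) = 1.74 V.
6.02 N + 1.76 ≥ 75.5 gives N ≥ 12.249, so the minimum integer is 13.
LSB = 1.74 V / 2^13 = 212.40 µV.
Half an LSB is 106 µV.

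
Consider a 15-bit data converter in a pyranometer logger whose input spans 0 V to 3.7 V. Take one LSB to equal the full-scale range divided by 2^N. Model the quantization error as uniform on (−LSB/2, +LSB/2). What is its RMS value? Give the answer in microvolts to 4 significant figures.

Range is 3.7 V.
LSB = 3.7 V ÷ 2^15 = 3.7/32768 V = 112.915 µV.
σ_q = LSB/√12 = 112.915 µV/3.4641 = 32.60 µV.

32.60 µV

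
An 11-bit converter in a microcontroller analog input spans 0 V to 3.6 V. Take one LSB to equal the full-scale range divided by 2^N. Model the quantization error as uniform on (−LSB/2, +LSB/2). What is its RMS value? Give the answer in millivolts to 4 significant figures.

0.5074 mV

V_FS = 3.6 V.
Step size = 3.6/2048 V = 1.75781 mV.
RMS of a uniform error over width LSB is LSB/√12 = 0.5074 mV.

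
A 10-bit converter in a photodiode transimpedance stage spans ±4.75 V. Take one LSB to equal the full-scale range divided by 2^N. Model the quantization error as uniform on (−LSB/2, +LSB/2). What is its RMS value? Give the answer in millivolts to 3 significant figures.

The full-scale span is 4.75 − (-4.75) = 9.5 V.
Step size = 9.5/1024 V = 9.2773 mV.
For a uniform distribution on [−LSB/2, +LSB/2], V_rms = LSB/√12 = 9.2773 mV/3.4641 = 2.68 mV.

2.68 mV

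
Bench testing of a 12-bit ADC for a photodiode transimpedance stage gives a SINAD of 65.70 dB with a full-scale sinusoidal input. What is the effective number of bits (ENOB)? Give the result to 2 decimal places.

Inverting SNR = 6.02 N + 1.76: N_eff = (65.70 − 1.76)/6.02 = 10.6213.

10.62 bits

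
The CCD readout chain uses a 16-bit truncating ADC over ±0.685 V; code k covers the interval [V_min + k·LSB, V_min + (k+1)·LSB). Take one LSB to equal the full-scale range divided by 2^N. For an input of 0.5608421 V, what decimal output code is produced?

59596

Range = 0.685 − (-0.685) = 1.37 V. LSB = 1.37 V / 2^16 ≈ 20.90 µV.
(V_in − V_min) × 2^16/range = (0.5608421 − (-0.685)) × 65536/1.37 = 59596.721.
Floor → code = 59596.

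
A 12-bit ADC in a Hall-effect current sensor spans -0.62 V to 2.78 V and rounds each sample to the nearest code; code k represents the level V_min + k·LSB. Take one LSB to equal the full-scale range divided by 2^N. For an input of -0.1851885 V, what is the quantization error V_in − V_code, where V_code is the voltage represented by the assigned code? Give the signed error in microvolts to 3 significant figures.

The full-scale span is 2.78 − (-0.62) = 3.4 V. LSB = 3.4 V / 2^12 ≈ 0.8301 mV.
Position in LSBs: (-0.1851885 − (-0.62)) × 4096/3.4 = 523.8200; rounding gives k = 524.
V_code = V_min + k × range/2^12 = -0.62 + 524 × 3.4/4096 = -0.1850390625 V.
e = -0.1851885 − (-0.1850390625) = −149 µV.

−149 µV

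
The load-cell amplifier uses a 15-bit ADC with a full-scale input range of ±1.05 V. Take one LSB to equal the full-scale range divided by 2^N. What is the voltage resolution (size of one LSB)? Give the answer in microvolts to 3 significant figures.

Span: 1.05 V − (-1.05 V) = 2.1 V.
Number of codes = 2^15 = 32768.
LSB = 2.1 V / 2^15 = 64.1 µV.

64.1 µV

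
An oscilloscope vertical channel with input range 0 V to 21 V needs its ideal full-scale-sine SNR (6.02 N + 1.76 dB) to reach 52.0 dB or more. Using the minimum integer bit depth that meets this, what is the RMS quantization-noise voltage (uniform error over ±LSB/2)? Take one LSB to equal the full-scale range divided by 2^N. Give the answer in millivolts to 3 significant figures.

11.8 mV

Span = 21 V.
Solving 6.02 N ≥ 52.0 − 1.76: N ≥ 8.346. Round up → N = 9.
One LSB is 21 V / 512 = 41.016 mV.
RMS noise = LSB/√12 = 11.8 mV.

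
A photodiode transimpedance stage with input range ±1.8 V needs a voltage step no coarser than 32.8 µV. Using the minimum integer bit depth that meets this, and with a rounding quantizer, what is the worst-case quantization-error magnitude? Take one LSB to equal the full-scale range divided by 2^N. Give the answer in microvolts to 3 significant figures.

13.7 µV

The full-scale span is 1.8 − (-1.8) = 3.6 V.
Need 2^N ≥ 3.6 V / 32.8 µV = 109800 → N_min = 17.
One LSB is 3.6 V / 131072 = 27.466 µV.
|e|_max = LSB/2 = 13.7 µV.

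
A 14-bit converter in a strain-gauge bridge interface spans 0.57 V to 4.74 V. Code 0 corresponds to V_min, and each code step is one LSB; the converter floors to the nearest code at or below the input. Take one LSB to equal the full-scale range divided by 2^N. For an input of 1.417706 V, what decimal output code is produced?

3330

Span: 4.74 V − (0.57 V) = 4.17 V. LSB = 4.17 V / 2^14 ≈ 254.5 µV.
V_in − V_min = 1.417706 − (0.57) = 0.847706 V.
Divide by LSB: 0.847706 × 16384/4.17 = 3330.6511.
Truncating gives code 3330.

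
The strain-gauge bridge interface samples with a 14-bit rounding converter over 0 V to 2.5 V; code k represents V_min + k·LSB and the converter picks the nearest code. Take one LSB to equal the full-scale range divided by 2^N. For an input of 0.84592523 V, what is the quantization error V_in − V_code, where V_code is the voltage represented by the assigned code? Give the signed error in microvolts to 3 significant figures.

−22.0 µV

Range is 2.5 V. LSB = 2.5 V / 2^14 ≈ 152.6 µV.
(0.84592523 − (0)) / LSB = 0.84592523 × 16384/2.5 = 5543.8556. Nearest integer: k = 5544.
V_code = V_min + k × range/2^14 = 0 + 5544 × 2.5/16384 = 0.84594726563 V.
V_in − V_code = 0.84592523 − (0.84594726563) = −22.0 µV.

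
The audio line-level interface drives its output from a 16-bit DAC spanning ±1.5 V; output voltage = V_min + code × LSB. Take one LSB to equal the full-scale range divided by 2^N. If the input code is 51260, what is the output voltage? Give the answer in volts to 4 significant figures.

Full-scale range = 1.5 V − (-1.5 V) = 3 V. LSB = 3 V / 2^16.
V_out = V_min + code × LSB = -1.5 V + 51260 × 3 V / 65536
      = -1.5 V + 2.34650 V = 0.846497 V.

0.8465 V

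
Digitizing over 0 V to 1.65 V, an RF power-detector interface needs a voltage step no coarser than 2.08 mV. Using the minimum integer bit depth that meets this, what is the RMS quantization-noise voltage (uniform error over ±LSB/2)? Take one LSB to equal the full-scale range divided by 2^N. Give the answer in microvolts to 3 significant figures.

465 µV

V_FS = 1.65 V.
Required number of levels: 1.65/2.08 mV = 793.27; smallest N with 2^N ≥ that is 10.
One LSB is 1.65 V / 1024 = 1.6113 mV.
σ_q = LSB/√12 = 1.6113 mV/3.4641 = 465 µV.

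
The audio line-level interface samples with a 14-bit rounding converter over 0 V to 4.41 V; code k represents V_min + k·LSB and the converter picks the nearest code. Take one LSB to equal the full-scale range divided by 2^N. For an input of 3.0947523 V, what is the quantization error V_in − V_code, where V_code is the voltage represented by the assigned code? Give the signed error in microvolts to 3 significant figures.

Range is 4.41 V. LSB = 4.41 V / 2^14 ≈ 269.2 µV.
Position in LSBs: (3.0947523 − (0)) × 16384/4.41 = 11497.6013; rounding gives k = 11498.
V_code = 0 + (11498/16384) × 4.41 = 3.0948596191 V.
Error = V_in − V_code = 3.0947523 − (3.0948596191) = −107 µV.

−107 µV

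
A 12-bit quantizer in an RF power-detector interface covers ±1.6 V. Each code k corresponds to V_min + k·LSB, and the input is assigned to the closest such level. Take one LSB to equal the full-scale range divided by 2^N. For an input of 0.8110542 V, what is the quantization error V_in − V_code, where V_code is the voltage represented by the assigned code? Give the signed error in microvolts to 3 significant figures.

Range = 1.6 − (-1.6) = 3.2 V. LSB = 3.2 V / 2^12 ≈ 0.7813 mV.
(V_in − V_min)/LSB = (0.8110542 − (-1.6)) × 4096/3.2 = 3086.1494 → nearest code k = 3086.
V_code = V_min + k × range/2^12 = -1.6 + 3086 × 3.2/4096 = 0.8109375000 V.
Error = V_in − V_code = 0.8110542 − (0.8109375000) = +117 µV.

+117 µV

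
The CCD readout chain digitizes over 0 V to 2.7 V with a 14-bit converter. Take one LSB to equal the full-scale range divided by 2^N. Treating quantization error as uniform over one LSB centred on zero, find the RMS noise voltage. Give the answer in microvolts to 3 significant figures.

47.6 µV

Range is 2.7 V.
LSB = 2.7 V / 2^14 = 164.79 µV.
V_rms = LSB/√12 = 164.79 µV / √12 = 47.6 µV.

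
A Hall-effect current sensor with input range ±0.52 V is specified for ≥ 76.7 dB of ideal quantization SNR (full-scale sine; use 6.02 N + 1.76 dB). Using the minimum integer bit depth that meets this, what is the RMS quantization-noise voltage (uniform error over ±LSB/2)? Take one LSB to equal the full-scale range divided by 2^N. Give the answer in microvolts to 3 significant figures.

Span: 0.52 V − (-0.52 V) = 1.04 V.
Required N = ⌈(76.7 − 1.76)/6.02⌉ = ⌈12.449⌉ = 13.
Step size = 1.04/8192 V = 126.95 µV.
V_rms = LSB/√12 = 36.6 µV.

36.6 µV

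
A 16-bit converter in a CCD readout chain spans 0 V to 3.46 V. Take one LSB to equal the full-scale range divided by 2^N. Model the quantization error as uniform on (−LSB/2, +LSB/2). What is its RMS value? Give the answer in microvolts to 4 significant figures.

15.24 µV

Full-scale range = 3.46 V.
LSB = 3.46 V ÷ 2^16 = 3.46/65536 V = 52.7954 µV.
σ_q = LSB/√12 = 52.7954 µV/3.4641 = 15.24 µV.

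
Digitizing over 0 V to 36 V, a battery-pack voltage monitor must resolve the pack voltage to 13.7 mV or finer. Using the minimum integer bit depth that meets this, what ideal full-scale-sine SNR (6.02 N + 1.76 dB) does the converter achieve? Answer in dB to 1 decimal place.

74.0 dB

Range is 36 V.
Levels needed ≥ 36/13.7 mV = 2628. 2^12 = 4096 suffices, so N_min = 12.
SNR = 6.02 × 12 + 1.76 = 74.00 dB.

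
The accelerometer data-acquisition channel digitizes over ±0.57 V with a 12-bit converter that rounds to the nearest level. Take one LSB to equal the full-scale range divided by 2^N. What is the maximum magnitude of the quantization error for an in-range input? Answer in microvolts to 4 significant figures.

Range = 0.57 − (-0.57) = 1.14 V.
LSB = 1.14 V / 2^12 = 278.320 µV.
A rounding quantizer has |error| ≤ LSB/2 = 139.2 µV.

139.2 µV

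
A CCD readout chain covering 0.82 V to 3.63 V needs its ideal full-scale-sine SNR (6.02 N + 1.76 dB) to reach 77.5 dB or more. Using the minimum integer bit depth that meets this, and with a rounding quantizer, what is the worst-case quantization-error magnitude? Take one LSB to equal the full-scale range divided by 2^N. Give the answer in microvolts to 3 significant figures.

Range = 3.63 − (0.82) = 2.81 V.
N ≥ (77.5 − 1.76)/6.02 = 12.581 → N_min = 13.
Step size = 2.81/8192 V = 343.02 µV.
Max error for round-to-nearest is LSB/2 = 172 µV.

172 µV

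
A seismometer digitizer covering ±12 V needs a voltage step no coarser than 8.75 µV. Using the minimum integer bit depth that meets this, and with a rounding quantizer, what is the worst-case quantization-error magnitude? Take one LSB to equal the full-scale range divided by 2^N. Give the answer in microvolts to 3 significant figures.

The full-scale span is 12 − (-12) = 24 V.
Need 2^N ≥ 24 V / 8.75 µV = 2.743e6 → N_min = 22.
Step size = 24/4194304 V = 5.7220 µV.
|e|_max = LSB/2 = 2.86 µV.

2.86 µV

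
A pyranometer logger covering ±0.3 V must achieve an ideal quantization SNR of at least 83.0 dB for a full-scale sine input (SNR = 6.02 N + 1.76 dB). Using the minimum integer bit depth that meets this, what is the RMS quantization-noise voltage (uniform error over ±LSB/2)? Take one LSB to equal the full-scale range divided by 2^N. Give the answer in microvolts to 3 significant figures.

The full-scale span is 0.3 − (-0.3) = 0.6 V.
N ≥ (83.0 − 1.76)/6.02 = 13.495 → N_min = 14.
LSB = 0.6 V / 2^14 = 36.621 µV.
RMS noise = LSB/√12 = 10.6 µV.

10.6 µV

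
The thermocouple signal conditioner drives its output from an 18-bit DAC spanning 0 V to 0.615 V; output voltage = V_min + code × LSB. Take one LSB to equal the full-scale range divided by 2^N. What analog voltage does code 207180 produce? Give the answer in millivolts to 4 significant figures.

486.1 mV

V_FS = 0.615 V. LSB = 0.615 V / 2^18.
V_out = V_min + code × LSB = 0 V + 207180 × 0.615 V / 262144
      = 0 V + 0.486052 V = 0.486052 V.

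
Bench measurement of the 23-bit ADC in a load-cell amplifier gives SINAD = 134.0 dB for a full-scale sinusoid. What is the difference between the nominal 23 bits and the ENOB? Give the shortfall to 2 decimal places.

N_eff = (134.0 − 1.76)/6.02 = 21.9668 bits.
Shortfall = 23 − 21.9668 = 1.0332 bits.

1.03 bits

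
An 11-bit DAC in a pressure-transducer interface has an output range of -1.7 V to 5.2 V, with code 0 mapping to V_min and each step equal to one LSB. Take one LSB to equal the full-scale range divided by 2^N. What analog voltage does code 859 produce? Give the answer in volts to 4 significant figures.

The full-scale span is 5.2 − (-1.7) = 6.9 V. LSB = 6.9 V / 2^11.
V_out = -1.7 + 859 × (6.9/2048) V
      = -1.7 V + 2.89409 V = 1.19409 V.

1.194 V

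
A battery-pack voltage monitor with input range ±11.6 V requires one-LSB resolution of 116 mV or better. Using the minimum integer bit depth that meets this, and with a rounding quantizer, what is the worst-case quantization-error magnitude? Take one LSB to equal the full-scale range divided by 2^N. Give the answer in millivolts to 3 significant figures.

Full-scale range = 11.6 V − (-11.6 V) = 23.2 V.
Levels needed ≥ 23.2/116 mV = 200.0. 2^8 = 256 suffices, so N_min = 8.
Step size = 23.2/256 V = 90.625 mV.
Half an LSB is 45.3 mV.

45.3 mV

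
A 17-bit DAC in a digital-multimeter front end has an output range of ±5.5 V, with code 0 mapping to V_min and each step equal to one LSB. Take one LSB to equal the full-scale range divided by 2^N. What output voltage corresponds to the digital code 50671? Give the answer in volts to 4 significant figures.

-1.248 V

The full-scale span is 5.5 − (-5.5) = 11 V. LSB = 11 V / 2^17.
V_out = -5.5 + 50671 × (11/131072) V
      = -5.5 + 4.25248 = -1.24752 V.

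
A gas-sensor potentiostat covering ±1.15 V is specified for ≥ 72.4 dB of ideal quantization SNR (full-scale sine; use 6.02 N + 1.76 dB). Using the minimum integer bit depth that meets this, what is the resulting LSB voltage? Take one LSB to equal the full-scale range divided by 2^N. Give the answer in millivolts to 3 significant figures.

0.562 mV

The full-scale span is 1.15 − (-1.15) = 2.3 V.
6.02 N + 1.76 ≥ 72.4 gives N ≥ 11.734, so the minimum integer is 12.
One LSB is 2.3 V / 4096 = 0.562 mV.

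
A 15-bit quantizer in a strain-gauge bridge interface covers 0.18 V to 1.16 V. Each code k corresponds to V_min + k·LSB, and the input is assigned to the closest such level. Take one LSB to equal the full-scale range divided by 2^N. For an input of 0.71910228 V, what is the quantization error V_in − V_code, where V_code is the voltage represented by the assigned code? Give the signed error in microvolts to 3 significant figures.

Range = 1.16 − (0.18) = 0.98 V. LSB = 0.98 V / 2^15 ≈ 29.91 µV.
Position in LSBs: (0.71910228 − (0.18)) × 32768/0.98 = 18025.8199; rounding gives k = 18026.
V_code = V_min + k × range/2^15 = 0.18 + 18026 × 0.98/32768 = 0.71910766602 V.
V_in − V_code = 0.71910228 − (0.71910766602) = −5.39 µV.

−5.39 µV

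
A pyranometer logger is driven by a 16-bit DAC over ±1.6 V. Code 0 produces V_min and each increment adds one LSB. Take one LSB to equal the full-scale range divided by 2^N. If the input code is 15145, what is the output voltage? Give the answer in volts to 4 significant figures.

Full-scale range = 1.6 V − (-1.6 V) = 3.2 V. LSB = 3.2 V / 2^16.
Output = V_min + (15145/65536) × range = -1.6 + 0.231094 × 3.2 V
      = -1.6 V + 0.739502 V = -0.860498 V.

-0.8605 V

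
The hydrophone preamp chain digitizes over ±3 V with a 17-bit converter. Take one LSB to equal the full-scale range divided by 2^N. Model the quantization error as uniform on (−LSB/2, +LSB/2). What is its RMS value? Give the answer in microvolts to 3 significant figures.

Full-scale range = 3 V − (-3 V) = 6 V.
One LSB is 6 V / 131072 = 45.776 µV.
V_rms = LSB/√12 = 45.776 µV / √12 = 13.2 µV.

13.2 µV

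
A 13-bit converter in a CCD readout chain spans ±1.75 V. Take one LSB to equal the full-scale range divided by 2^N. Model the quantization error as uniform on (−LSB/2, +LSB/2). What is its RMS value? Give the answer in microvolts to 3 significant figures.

123 µV

Full-scale range = 1.75 V − (-1.75 V) = 3.5 V.
One LSB is 3.5 V / 8192 = 427.25 µV.
RMS of a uniform error over width LSB is LSB/√12 = 123 µV.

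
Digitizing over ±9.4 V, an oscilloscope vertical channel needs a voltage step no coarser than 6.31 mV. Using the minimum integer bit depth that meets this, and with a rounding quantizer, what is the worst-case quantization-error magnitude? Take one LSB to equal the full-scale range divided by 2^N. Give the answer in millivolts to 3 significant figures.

Range = 9.4 − (-9.4) = 18.8 V.
18.8 V / 6.31 mV = 2979. Since 2^11 = 2048 and 2^12 = 4096, N = 12.
LSB = 18.8 V ÷ 2^12 = 18.8/4096 V = 4.5898 mV.
|e|_max = LSB/2 = 2.29 mV.

2.29 mV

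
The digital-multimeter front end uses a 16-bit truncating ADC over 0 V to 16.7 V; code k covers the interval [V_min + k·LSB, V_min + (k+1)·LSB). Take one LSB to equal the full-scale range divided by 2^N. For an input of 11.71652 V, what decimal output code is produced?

Full-scale range = 16.7 V. LSB = 16.7 V / 2^16 ≈ 254.8 µV.
code = ⌊(V_in − V_min)/LSB⌋ = ⌊(V_in − V_min) × 2^16 / range⌋
     = ⌊(11.71652 − (0)) × 65536 / 16.7⌋ = ⌊11.71652 × 65536/16.7⌋
     = ⌊45979.273⌋ = 45979.

45979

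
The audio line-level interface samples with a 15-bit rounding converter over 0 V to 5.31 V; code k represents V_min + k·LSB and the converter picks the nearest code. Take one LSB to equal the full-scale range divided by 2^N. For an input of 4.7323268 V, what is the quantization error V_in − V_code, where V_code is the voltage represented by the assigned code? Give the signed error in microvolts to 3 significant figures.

Span = 5.31 V. LSB = 5.31 V / 2^15 ≈ 162.0 µV.
(4.7323268 − (0)) / LSB = 4.7323268 × 32768/5.31 = 29203.1798. Nearest integer: k = 29203.
Reconstructed level: 0 + 29203 × 5.31/32768 V = 4.7322976685 V.
e = 4.7323268 − (4.7322976685) = +29.1 µV.

+29.1 µV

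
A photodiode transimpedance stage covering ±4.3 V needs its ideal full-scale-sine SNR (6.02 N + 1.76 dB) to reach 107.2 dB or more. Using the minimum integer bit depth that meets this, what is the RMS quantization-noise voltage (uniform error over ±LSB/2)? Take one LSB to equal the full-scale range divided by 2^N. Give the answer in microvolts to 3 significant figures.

Range = 4.3 − (-4.3) = 8.6 V.
6.02 N + 1.76 ≥ 107.2 gives N ≥ 17.515, so the minimum integer is 18.
LSB = 8.6 V / 2^18 = 32.806 µV.
RMS noise = LSB/√12 = 9.47 µV.

9.47 µV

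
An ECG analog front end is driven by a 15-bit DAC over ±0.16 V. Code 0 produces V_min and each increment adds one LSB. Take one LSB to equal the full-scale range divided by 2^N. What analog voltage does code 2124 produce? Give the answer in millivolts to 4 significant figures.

Full-scale range = 0.16 V − (-0.16 V) = 0.32 V. LSB = 0.32 V / 2^15.
V_out = -0.16 + 2124 × (0.32/32768) V
      = -0.16 V + 0.0207422 V = -0.139258 V.

-139.3 mV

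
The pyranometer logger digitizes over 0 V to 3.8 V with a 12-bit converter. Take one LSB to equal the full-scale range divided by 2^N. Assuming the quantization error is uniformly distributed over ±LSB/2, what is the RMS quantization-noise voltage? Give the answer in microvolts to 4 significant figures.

267.8 µV

V_FS = 3.8 V.
LSB = 3.8 V / 2^12 = 0.927734 mV.
V_rms = LSB/√12 = 0.927734 mV / √12 = 267.8 µV.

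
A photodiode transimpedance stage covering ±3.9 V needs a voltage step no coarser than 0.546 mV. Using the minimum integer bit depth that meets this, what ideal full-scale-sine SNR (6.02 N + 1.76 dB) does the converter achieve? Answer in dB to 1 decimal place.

Full-scale range = 3.9 V − (-3.9 V) = 7.8 V.
7.8 V / 0.546 mV = 14290. Since 2^13 = 8192 and 2^14 = 16384, N = 14.
6.02(14) + 1.76 = 86.04 dB.

86.0 dB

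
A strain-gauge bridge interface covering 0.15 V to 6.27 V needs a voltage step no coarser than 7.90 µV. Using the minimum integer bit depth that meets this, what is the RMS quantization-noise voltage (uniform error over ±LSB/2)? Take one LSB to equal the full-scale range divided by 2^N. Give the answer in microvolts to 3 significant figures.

1.68 µV

The full-scale span is 6.27 − (0.15) = 6.12 V.
Need 2^N ≥ 6.12 V / 7.90 µV = 774700 → N_min = 20.
Step size = 6.12/1048576 V = 5.8365 µV.
σ_q = LSB/√12 = 5.8365 µV/3.4641 = 1.68 µV.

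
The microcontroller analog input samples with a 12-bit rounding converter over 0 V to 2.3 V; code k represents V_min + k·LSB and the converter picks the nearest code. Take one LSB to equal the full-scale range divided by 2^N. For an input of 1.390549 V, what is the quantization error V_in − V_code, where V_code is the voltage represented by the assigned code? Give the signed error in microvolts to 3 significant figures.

V_FS = 2.3 V. LSB = 2.3 V / 2^12 ≈ 0.5615 mV.
(1.390549 − (0)) / LSB = 1.390549 × 4096/2.3 = 2476.3864. Nearest integer: k = 2476.
V_code = 0 + (2476/4096) × 2.3 = 1.390332031 V.
Error = V_in − V_code = 1.390549 − (1.390332031) = +217 µV.

+217 µV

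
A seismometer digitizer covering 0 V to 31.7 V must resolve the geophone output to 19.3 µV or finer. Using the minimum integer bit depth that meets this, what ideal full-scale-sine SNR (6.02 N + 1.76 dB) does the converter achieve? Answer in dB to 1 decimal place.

Span = 31.7 V.
Need 2^N ≥ 31.7 V / 19.3 µV = 1.642e6 → N_min = 21.
Ideal SNR at N = 21: 6.02·21 + 1.76 = 128.2 dB.

128.2 dB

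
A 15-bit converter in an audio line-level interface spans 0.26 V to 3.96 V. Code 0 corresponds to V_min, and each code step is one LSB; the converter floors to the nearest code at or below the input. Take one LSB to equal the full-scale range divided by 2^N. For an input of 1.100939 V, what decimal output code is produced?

7447

Full-scale range = 3.96 V − (0.26 V) = 3.7 V. LSB = 3.7 V / 2^15 ≈ 112.9 µV.
V_in − V_min = 1.100939 − (0.26) = 0.840939 V.
Divide by LSB: 0.840939 × 32768/3.7 = 7447.5376.
Truncating gives code 7447.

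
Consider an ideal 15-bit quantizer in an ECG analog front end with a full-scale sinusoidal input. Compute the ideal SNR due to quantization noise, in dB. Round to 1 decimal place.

SNR = 6.02·15 + 1.76 = 92.06 dB.

92.1 dB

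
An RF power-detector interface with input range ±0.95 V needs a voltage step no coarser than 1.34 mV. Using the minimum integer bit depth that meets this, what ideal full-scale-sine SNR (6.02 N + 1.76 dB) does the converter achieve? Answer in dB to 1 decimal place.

68.0 dB

Range = 0.95 − (-0.95) = 1.9 V.
Required number of levels: 1.9/1.34 mV = 1417.9; smallest N with 2^N ≥ that is 11.
6.02(11) + 1.76 = 67.98 dB.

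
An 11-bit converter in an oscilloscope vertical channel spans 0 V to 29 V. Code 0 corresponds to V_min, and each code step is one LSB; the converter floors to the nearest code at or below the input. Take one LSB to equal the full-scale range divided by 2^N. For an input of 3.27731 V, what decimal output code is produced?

231

Span = 29 V. LSB = 29 V / 2^11 ≈ 14.16 mV.
(V_in − V_min) × 2^11/range = (3.27731 − (0)) × 2048/29 = 231.446.
Floor → code = 231.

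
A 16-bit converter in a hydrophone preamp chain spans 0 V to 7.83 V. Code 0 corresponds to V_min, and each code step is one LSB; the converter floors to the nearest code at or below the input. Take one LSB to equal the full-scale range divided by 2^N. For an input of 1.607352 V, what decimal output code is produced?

13453

Full-scale range = 7.83 V. LSB = 7.83 V / 2^16 ≈ 119.5 µV.
code = ⌊(V_in − V_min)/LSB⌋ = ⌊(V_in − V_min) × 2^16 / range⌋
     = ⌊(1.607352 − (0)) × 65536 / 7.83⌋ = ⌊1.607352 × 65536/7.83⌋
     = ⌊13453.310⌋ = 13453.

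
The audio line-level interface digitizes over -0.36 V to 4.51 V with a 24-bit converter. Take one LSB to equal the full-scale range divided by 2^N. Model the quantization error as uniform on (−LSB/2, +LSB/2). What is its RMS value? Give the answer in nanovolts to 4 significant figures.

83.80 nV

Span: 4.51 V − (-0.36 V) = 4.87 V.
Step size = 4.87/16777216 V = 290.275 nV.
For a uniform distribution on [−LSB/2, +LSB/2], V_rms = LSB/√12 = 290.275 nV/3.4641 = 83.80 nV.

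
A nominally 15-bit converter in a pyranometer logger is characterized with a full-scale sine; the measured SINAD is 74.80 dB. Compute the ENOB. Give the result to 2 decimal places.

12.13 bits

ENOB = (74.80 − 1.76)/6.02 = 12.1329 bits.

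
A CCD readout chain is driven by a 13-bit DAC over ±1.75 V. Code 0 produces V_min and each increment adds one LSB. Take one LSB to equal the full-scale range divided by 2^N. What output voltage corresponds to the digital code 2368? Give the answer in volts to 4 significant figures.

Range = 1.75 − (-1.75) = 3.5 V. LSB = 3.5 V / 2^13.
V_out = -1.75 + 2368 × (3.5/8192) V
      = -1.75 V + 1.01172 V = -0.738281 V.

-0.7383 V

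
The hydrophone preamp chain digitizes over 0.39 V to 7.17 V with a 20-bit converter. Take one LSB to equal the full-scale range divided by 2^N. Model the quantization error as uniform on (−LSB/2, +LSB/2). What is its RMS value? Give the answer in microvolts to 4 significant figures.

1.867 µV

Span: 7.17 V − (0.39 V) = 6.78 V.
One LSB is 6.78 V / 1048576 = 6.46591 µV.
σ_q = LSB/√12 = 6.46591 µV/3.4641 = 1.867 µV.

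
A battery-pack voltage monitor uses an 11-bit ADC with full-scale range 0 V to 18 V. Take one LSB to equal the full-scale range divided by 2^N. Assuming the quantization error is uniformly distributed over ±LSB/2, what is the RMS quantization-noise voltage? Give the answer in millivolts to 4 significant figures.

Span = 18 V.
LSB = 18 V / 2^11 = 8.78906 mV.
RMS of a uniform error over width LSB is LSB/√12 = 2.537 mV.

2.537 mV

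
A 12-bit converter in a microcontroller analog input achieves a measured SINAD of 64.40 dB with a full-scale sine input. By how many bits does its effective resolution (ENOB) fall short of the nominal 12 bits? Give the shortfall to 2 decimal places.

Effective bits = (64.40 − 1.76)/6.02 = 10.4053.
12 − 10.4053 = 1.59 bits below nominal.

1.59 bits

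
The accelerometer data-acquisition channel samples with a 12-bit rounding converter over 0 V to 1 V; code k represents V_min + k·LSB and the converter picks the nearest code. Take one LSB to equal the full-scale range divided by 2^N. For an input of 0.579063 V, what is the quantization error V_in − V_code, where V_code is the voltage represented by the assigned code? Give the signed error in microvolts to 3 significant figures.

−38.6 µV

V_FS = 1 V. LSB = 1 V / 2^12 ≈ 244.1 µV.
(V_in − V_min)/LSB = (0.579063 − (0)) × 4096/1 = 2371.8420 → nearest code k = 2372.
Reconstructed level: 0 + 2372 × 1/4096 V = 0.5791015625 V.
e = 0.579063 − (0.5791015625) = −38.6 µV.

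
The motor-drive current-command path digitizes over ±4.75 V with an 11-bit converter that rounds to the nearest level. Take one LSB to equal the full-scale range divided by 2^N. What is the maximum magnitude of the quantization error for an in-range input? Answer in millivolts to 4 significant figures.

The full-scale span is 4.75 − (-4.75) = 9.5 V.
One LSB is 9.5 V / 2048 = 4.63867 mV.
A rounding quantizer has |error| ≤ LSB/2 = 2.319 mV.

2.319 mV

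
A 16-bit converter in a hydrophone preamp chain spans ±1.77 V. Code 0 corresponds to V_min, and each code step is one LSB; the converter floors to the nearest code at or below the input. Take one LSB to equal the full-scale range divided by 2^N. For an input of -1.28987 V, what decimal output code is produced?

Range = 1.77 − (-1.77) = 3.54 V. LSB = 3.54 V / 2^16 ≈ 54.02 µV.
V_in − V_min = -1.28987 − (-1.77) = 0.48013 V.
Divide by LSB: 0.48013 × 65536/3.54 = 8888.6440.
Truncating gives code 8888.

8888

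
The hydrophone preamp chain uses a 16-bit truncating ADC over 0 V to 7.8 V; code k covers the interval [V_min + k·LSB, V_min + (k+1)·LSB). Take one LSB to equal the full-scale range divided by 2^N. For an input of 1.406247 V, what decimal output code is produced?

11815

Range is 7.8 V. LSB = 7.8 V / 2^16 ≈ 119.0 µV.
V_in − V_min = 1.406247 − (0) = 1.406247 V.
Divide by LSB: 1.406247 × 65536/7.8 = 11815.3594.
Truncating gives code 11815.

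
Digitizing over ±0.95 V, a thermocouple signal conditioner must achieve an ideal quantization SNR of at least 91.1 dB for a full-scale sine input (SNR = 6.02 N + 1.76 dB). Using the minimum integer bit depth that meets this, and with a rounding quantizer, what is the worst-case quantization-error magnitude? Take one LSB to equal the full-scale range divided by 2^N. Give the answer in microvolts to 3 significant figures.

Span: 0.95 V − (-0.95 V) = 1.9 V.
6.02 N + 1.76 ≥ 91.1 gives N ≥ 14.841, so the minimum integer is 15.
LSB = 1.9 V / 2^15 = 57.983 µV.
Max error for round-to-nearest is LSB/2 = 29.0 µV.

29.0 µV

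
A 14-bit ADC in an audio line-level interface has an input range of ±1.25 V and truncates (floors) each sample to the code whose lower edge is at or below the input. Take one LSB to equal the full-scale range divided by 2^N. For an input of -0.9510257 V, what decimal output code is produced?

1959

Range = 1.25 − (-1.25) = 2.5 V. LSB = 2.5 V / 2^14 ≈ 152.6 µV.
V_in − V_min = -0.9510257 − (-1.25) = 0.2989743 V.
Divide by LSB: 0.2989743 × 16384/2.5 = 1959.3580.
Truncating gives code 1959.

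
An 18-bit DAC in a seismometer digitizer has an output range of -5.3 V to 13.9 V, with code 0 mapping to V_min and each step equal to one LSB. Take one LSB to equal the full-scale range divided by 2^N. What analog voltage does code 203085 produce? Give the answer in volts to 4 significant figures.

Span: 13.9 V − (-5.3 V) = 19.2 V. LSB = 19.2 V / 2^18.
V_out = -5.3 + 203085 × (19.2/262144) V
      = -5.3 + 14.8744 = 9.57439 V.

9.574 V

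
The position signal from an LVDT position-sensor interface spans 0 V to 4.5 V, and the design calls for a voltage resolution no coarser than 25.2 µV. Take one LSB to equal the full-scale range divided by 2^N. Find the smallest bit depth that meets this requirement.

18 bits

Full-scale range = 4.5 V.
Required number of levels: 4.5/25.2 µV = 178570; smallest N with 2^N ≥ that is 18.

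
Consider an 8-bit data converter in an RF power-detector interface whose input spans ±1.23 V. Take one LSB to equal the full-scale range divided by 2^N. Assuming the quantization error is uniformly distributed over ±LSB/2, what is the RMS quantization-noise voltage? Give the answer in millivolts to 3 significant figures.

The full-scale span is 1.23 − (-1.23) = 2.46 V.
LSB = 2.46 V / 2^8 = 9.6094 mV.
σ_q = LSB/√12 = 9.6094 mV/3.4641 = 2.77 mV.

2.77 mV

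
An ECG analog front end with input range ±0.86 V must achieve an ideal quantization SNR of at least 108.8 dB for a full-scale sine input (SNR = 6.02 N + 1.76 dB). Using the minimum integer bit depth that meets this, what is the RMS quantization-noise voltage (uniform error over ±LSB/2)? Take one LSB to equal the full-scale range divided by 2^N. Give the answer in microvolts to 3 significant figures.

Span: 0.86 V − (-0.86 V) = 1.72 V.
N ≥ (108.8 − 1.76)/6.02 = 17.781 → N_min = 18.
Step size = 1.72/262144 V = 6.5613 µV.
V_rms = LSB/√12 = 1.89 µV.

1.89 µV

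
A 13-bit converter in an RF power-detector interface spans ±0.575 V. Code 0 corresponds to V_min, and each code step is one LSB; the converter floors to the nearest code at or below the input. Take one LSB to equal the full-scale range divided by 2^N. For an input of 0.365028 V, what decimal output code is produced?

Range = 0.575 − (-0.575) = 1.15 V. LSB = 1.15 V / 2^13 ≈ 140.4 µV.
code = ⌊(V_in − V_min)/LSB⌋ = ⌊(V_in − V_min) × 2^13 / range⌋
     = ⌊(0.365028 − (-0.575)) × 8192 / 1.15⌋ = ⌊0.940028 × 8192/1.15⌋
     = ⌊6696.269⌋ = 6696.

6696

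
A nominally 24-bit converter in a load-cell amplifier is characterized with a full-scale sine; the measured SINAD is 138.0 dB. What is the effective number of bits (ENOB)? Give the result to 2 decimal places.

22.63 bits

(138.0 − 1.76) / 6.02 = 136.24/6.02 = 22.6312 effective bits.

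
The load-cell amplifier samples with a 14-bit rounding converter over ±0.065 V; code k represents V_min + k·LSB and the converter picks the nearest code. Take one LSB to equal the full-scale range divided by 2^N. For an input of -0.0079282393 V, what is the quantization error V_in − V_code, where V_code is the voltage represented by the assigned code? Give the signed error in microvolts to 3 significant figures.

−1.60 µV

Full-scale range = 0.065 V − (-0.065 V) = 0.13 V. LSB = 0.13 V / 2^14 ≈ 7.935 µV.
Position in LSBs: (-0.0079282393 − (-0.065)) × 16384/0.13 = 7192.7979; rounding gives k = 7193.
V_code = -0.065 + (7193/16384) × 0.13 = -0.0079266357422 V.
V_in − V_code = -0.0079282393 − (-0.0079266357422) = −1.60 µV.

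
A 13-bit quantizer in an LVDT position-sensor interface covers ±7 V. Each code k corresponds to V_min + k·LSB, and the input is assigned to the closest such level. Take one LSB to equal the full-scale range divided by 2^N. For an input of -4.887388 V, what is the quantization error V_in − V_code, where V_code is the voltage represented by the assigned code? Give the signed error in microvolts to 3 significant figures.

Range = 7 − (-7) = 14 V. LSB = 14 V / 2^13 ≈ 1.709 mV.
(-4.887388 − (-7)) / LSB = 2.112612 × 8192/14 = 1236.1798. Nearest integer: k = 1236.
V_code = V_min + k × range/2^13 = -7 + 1236 × 14/8192 = -4.887695313 V.
V_in − V_code = -4.887388 − (-4.887695313) = +307 µV.

+307 µV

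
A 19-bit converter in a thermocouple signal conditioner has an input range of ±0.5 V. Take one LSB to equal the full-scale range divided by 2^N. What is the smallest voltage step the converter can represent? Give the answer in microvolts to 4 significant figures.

The full-scale span is 0.5 − (-0.5) = 1 V.
There are 2^19 = 524288 steps.
One LSB is 1 V / 524288 = 1.907 µV.

1.907 µV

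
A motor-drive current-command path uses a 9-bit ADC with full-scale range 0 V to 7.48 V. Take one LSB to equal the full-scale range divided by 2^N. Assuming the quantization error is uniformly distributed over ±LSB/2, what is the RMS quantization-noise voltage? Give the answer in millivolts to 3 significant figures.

Span = 7.48 V.
LSB = 7.48 V / 2^9 = 14.609 mV.
σ_q = LSB/√12 = 14.609 mV/3.4641 = 4.22 mV.

4.22 mV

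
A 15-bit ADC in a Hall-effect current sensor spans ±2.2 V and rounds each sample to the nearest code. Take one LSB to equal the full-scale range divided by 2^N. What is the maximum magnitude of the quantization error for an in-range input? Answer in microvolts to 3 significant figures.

67.1 µV

The full-scale span is 2.2 − (-2.2) = 4.4 V.
LSB = 4.4 V / 2^15 = 134.28 µV.
Worst-case error for round-to-nearest is half an LSB: 67.1 µV.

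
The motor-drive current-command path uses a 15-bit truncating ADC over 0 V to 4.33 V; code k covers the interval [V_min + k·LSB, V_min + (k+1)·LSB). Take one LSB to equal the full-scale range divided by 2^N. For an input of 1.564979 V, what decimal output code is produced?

11843

Full-scale range = 4.33 V. LSB = 4.33 V / 2^15 ≈ 132.1 µV.
V_in − V_min = 1.564979 − (0) = 1.564979 V.
Divide by LSB: 1.564979 × 32768/4.33 = 11843.2406.
Truncating gives code 11843.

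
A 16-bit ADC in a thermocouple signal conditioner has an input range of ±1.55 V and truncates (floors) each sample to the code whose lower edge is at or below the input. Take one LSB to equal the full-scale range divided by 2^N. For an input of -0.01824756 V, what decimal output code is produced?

The full-scale span is 1.55 − (-1.55) = 3.1 V. LSB = 3.1 V / 2^16 ≈ 47.30 µV.
V_in − V_min = -0.01824756 − (-1.55) = 1.53175244 V.
Divide by LSB: 1.53175244 × 65536/3.1 = 32382.2348.
Truncating gives code 32382.

32382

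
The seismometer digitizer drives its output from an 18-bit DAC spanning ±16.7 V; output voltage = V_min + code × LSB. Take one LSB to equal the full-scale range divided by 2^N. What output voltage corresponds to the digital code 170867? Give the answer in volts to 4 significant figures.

5.070 V

Span: 16.7 V − (-16.7 V) = 33.4 V. LSB = 33.4 V / 2^18.
V_out = V_min + code × LSB = -16.7 V + 170867 × 33.4 V / 262144
      = -16.7 + 21.7703 = 5.07032 V.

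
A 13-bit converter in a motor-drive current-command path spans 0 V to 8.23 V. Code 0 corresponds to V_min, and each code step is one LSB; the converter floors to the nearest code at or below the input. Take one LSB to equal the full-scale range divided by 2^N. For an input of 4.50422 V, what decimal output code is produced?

4483

V_FS = 8.23 V. LSB = 8.23 V / 2^13 ≈ 1.005 mV.
V_in − V_min = 4.50422 − (0) = 4.50422 V.
Divide by LSB: 4.50422 × 8192/8.23 = 4483.4229.
Truncating gives code 4483.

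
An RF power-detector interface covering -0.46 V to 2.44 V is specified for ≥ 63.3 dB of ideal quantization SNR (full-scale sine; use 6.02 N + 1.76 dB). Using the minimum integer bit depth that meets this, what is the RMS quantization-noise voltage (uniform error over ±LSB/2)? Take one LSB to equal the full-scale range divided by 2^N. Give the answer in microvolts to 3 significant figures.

409 µV

Range = 2.44 − (-0.46) = 2.9 V.
Solving 6.02 N ≥ 63.3 − 1.76: N ≥ 10.223. Round up → N = 11.
LSB = 2.9 V ÷ 2^11 = 2.9/2048 V = 1.4160 mV.
σ_q = LSB/√12 = 1.4160 mV/3.4641 = 409 µV.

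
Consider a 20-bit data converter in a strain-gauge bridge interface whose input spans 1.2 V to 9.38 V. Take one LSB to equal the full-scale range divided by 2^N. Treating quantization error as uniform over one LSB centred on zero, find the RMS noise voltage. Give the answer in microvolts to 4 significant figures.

2.252 µV

The full-scale span is 9.38 − (1.2) = 8.18 V.
LSB = 8.18 V / 2^20 = 7.80106 µV.
For a uniform distribution on [−LSB/2, +LSB/2], V_rms = LSB/√12 = 7.80106 µV/3.4641 = 2.252 µV.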